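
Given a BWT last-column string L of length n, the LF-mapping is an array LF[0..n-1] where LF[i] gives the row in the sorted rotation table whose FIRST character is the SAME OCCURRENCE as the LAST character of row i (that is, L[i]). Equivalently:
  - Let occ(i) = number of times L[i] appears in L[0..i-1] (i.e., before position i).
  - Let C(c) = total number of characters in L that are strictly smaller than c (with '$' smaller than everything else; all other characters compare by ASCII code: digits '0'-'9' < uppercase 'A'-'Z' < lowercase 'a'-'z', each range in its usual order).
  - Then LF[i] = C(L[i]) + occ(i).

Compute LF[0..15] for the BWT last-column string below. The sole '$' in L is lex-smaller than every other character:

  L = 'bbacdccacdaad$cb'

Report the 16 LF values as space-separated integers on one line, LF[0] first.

Answer: 5 6 1 8 13 9 10 2 11 14 3 4 15 0 12 7

Derivation:
Char counts: '$':1, 'a':4, 'b':3, 'c':5, 'd':3
C (first-col start): C('$')=0, C('a')=1, C('b')=5, C('c')=8, C('d')=13
L[0]='b': occ=0, LF[0]=C('b')+0=5+0=5
L[1]='b': occ=1, LF[1]=C('b')+1=5+1=6
L[2]='a': occ=0, LF[2]=C('a')+0=1+0=1
L[3]='c': occ=0, LF[3]=C('c')+0=8+0=8
L[4]='d': occ=0, LF[4]=C('d')+0=13+0=13
L[5]='c': occ=1, LF[5]=C('c')+1=8+1=9
L[6]='c': occ=2, LF[6]=C('c')+2=8+2=10
L[7]='a': occ=1, LF[7]=C('a')+1=1+1=2
L[8]='c': occ=3, LF[8]=C('c')+3=8+3=11
L[9]='d': occ=1, LF[9]=C('d')+1=13+1=14
L[10]='a': occ=2, LF[10]=C('a')+2=1+2=3
L[11]='a': occ=3, LF[11]=C('a')+3=1+3=4
L[12]='d': occ=2, LF[12]=C('d')+2=13+2=15
L[13]='$': occ=0, LF[13]=C('$')+0=0+0=0
L[14]='c': occ=4, LF[14]=C('c')+4=8+4=12
L[15]='b': occ=2, LF[15]=C('b')+2=5+2=7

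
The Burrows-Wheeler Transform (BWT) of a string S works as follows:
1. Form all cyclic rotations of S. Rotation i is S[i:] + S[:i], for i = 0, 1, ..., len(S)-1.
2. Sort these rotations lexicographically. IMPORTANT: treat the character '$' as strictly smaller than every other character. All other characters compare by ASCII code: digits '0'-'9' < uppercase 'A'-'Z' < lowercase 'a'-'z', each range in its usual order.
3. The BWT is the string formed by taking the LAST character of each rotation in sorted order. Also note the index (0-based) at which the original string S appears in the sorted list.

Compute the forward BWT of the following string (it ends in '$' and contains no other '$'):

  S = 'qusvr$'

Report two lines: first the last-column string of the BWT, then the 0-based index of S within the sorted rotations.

All 6 rotations (rotation i = S[i:]+S[:i]):
  rot[0] = qusvr$
  rot[1] = usvr$q
  rot[2] = svr$qu
  rot[3] = vr$qus
  rot[4] = r$qusv
  rot[5] = $qusvr
Sorted (with $ < everything):
  sorted[0] = $qusvr  (last char: 'r')
  sorted[1] = qusvr$  (last char: '$')
  sorted[2] = r$qusv  (last char: 'v')
  sorted[3] = svr$qu  (last char: 'u')
  sorted[4] = usvr$q  (last char: 'q')
  sorted[5] = vr$qus  (last char: 's')
Last column: r$vuqs
Original string S is at sorted index 1

Answer: r$vuqs
1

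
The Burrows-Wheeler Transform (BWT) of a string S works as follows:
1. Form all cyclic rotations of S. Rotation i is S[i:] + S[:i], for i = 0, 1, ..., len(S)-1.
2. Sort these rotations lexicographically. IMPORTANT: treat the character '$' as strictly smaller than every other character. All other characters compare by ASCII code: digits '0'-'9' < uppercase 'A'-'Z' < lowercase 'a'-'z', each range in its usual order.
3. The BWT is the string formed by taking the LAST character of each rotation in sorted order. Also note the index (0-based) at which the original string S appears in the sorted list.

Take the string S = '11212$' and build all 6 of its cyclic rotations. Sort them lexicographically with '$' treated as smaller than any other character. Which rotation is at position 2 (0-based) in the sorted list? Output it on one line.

All 6 rotations (rotation i = S[i:]+S[:i]):
  rot[0] = 11212$
  rot[1] = 1212$1
  rot[2] = 212$11
  rot[3] = 12$112
  rot[4] = 2$1121
  rot[5] = $11212
Sorted (with $ < everything):
  sorted[0] = $11212
  sorted[1] = 11212$
  sorted[2] = 12$112
  sorted[3] = 1212$1
  sorted[4] = 2$1121
  sorted[5] = 212$11
sorted[2] = 12$112

Answer: 12$112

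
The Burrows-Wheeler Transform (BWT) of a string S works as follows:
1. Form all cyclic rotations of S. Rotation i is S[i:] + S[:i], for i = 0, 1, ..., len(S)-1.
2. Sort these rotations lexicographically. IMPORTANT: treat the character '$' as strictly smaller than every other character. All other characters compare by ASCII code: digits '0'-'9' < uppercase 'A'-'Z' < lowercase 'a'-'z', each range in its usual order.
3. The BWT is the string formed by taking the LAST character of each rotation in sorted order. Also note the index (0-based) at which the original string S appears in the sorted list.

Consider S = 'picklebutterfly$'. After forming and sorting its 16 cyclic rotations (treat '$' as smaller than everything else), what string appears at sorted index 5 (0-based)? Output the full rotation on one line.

Answer: fly$picklebutter

Derivation:
All 16 rotations (rotation i = S[i:]+S[:i]):
  rot[0] = picklebutterfly$
  rot[1] = icklebutterfly$p
  rot[2] = cklebutterfly$pi
  rot[3] = klebutterfly$pic
  rot[4] = lebutterfly$pick
  rot[5] = ebutterfly$pickl
  rot[6] = butterfly$pickle
  rot[7] = utterfly$pickleb
  rot[8] = tterfly$picklebu
  rot[9] = terfly$picklebut
  rot[10] = erfly$picklebutt
  rot[11] = rfly$picklebutte
  rot[12] = fly$picklebutter
  rot[13] = ly$picklebutterf
  rot[14] = y$picklebutterfl
  rot[15] = $picklebutterfly
Sorted (with $ < everything):
  sorted[0] = $picklebutterfly
  sorted[1] = butterfly$pickle
  sorted[2] = cklebutterfly$pi
  sorted[3] = ebutterfly$pickl
  sorted[4] = erfly$picklebutt
  sorted[5] = fly$picklebutter
  sorted[6] = icklebutterfly$p
  sorted[7] = klebutterfly$pic
  sorted[8] = lebutterfly$pick
  sorted[9] = ly$picklebutterf
  sorted[10] = picklebutterfly$
  sorted[11] = rfly$picklebutte
  sorted[12] = terfly$picklebut
  sorted[13] = tterfly$picklebu
  sorted[14] = utterfly$pickleb
  sorted[15] = y$picklebutterfl
sorted[5] = fly$picklebutter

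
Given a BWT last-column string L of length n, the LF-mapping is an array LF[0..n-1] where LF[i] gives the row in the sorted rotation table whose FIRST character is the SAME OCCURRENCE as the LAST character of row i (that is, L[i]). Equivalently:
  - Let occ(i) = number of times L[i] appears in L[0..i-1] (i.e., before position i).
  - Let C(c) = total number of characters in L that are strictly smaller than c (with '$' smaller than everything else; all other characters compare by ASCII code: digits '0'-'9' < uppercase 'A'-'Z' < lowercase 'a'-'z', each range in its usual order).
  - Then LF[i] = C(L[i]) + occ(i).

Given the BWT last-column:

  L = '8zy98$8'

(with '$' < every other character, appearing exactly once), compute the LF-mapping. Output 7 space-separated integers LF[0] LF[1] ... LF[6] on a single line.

Answer: 1 6 5 4 2 0 3

Derivation:
Char counts: '$':1, '8':3, '9':1, 'y':1, 'z':1
C (first-col start): C('$')=0, C('8')=1, C('9')=4, C('y')=5, C('z')=6
L[0]='8': occ=0, LF[0]=C('8')+0=1+0=1
L[1]='z': occ=0, LF[1]=C('z')+0=6+0=6
L[2]='y': occ=0, LF[2]=C('y')+0=5+0=5
L[3]='9': occ=0, LF[3]=C('9')+0=4+0=4
L[4]='8': occ=1, LF[4]=C('8')+1=1+1=2
L[5]='$': occ=0, LF[5]=C('$')+0=0+0=0
L[6]='8': occ=2, LF[6]=C('8')+2=1+2=3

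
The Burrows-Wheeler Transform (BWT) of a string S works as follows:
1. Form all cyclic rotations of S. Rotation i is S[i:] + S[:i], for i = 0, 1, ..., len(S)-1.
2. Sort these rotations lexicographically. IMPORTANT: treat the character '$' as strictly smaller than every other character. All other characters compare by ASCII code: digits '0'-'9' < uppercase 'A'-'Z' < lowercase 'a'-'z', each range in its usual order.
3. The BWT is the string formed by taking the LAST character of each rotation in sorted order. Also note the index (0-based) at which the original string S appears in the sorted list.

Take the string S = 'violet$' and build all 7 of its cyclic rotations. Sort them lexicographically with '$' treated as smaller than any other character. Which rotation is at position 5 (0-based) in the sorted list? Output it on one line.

All 7 rotations (rotation i = S[i:]+S[:i]):
  rot[0] = violet$
  rot[1] = iolet$v
  rot[2] = olet$vi
  rot[3] = let$vio
  rot[4] = et$viol
  rot[5] = t$viole
  rot[6] = $violet
Sorted (with $ < everything):
  sorted[0] = $violet
  sorted[1] = et$viol
  sorted[2] = iolet$v
  sorted[3] = let$vio
  sorted[4] = olet$vi
  sorted[5] = t$viole
  sorted[6] = violet$
sorted[5] = t$viole

Answer: t$viole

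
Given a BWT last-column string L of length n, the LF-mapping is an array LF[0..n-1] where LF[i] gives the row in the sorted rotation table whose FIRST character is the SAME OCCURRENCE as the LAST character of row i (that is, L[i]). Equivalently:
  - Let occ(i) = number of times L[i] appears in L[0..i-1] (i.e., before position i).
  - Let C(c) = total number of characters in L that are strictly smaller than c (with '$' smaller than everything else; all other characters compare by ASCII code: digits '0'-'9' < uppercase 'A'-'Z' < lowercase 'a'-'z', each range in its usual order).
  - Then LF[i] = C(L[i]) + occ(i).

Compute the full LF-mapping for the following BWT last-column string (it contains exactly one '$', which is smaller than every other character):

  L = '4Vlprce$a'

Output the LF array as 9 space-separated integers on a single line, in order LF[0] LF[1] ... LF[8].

Answer: 1 2 6 7 8 4 5 0 3

Derivation:
Char counts: '$':1, '4':1, 'V':1, 'a':1, 'c':1, 'e':1, 'l':1, 'p':1, 'r':1
C (first-col start): C('$')=0, C('4')=1, C('V')=2, C('a')=3, C('c')=4, C('e')=5, C('l')=6, C('p')=7, C('r')=8
L[0]='4': occ=0, LF[0]=C('4')+0=1+0=1
L[1]='V': occ=0, LF[1]=C('V')+0=2+0=2
L[2]='l': occ=0, LF[2]=C('l')+0=6+0=6
L[3]='p': occ=0, LF[3]=C('p')+0=7+0=7
L[4]='r': occ=0, LF[4]=C('r')+0=8+0=8
L[5]='c': occ=0, LF[5]=C('c')+0=4+0=4
L[6]='e': occ=0, LF[6]=C('e')+0=5+0=5
L[7]='$': occ=0, LF[7]=C('$')+0=0+0=0
L[8]='a': occ=0, LF[8]=C('a')+0=3+0=3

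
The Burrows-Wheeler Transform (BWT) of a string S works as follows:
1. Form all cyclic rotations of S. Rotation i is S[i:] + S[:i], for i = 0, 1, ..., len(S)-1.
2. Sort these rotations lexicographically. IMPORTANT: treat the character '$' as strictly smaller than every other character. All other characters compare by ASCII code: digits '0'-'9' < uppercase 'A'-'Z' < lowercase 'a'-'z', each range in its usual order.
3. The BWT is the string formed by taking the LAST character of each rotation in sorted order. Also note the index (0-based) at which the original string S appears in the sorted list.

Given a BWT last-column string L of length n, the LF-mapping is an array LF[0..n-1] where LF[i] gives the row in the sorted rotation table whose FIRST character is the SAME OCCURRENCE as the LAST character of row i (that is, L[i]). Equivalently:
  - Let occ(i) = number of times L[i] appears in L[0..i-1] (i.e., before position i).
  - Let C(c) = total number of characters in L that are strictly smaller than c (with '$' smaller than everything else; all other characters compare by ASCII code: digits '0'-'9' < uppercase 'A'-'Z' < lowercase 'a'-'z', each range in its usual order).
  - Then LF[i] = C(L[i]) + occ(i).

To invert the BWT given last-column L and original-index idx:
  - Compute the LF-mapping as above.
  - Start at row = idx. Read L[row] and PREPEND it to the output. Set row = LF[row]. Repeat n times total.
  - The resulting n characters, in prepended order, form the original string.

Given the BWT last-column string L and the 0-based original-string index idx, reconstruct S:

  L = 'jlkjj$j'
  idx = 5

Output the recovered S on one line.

Answer: kjjjlj$

Derivation:
LF mapping: 1 6 5 2 3 0 4
Walk LF starting at row 5, prepending L[row]:
  step 1: row=5, L[5]='$', prepend. Next row=LF[5]=0
  step 2: row=0, L[0]='j', prepend. Next row=LF[0]=1
  step 3: row=1, L[1]='l', prepend. Next row=LF[1]=6
  step 4: row=6, L[6]='j', prepend. Next row=LF[6]=4
  step 5: row=4, L[4]='j', prepend. Next row=LF[4]=3
  step 6: row=3, L[3]='j', prepend. Next row=LF[3]=2
  step 7: row=2, L[2]='k', prepend. Next row=LF[2]=5
Reversed output: kjjjlj$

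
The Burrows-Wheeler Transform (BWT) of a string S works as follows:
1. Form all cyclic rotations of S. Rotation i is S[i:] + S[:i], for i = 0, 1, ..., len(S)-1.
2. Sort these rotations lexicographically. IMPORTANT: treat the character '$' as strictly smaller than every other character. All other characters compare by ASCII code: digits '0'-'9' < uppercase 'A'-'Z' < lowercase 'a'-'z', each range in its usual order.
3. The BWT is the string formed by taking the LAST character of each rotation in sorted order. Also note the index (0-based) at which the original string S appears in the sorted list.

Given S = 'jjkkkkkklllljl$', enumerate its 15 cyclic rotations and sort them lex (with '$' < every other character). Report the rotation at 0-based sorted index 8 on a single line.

Answer: kklllljl$jjkkkk

Derivation:
All 15 rotations (rotation i = S[i:]+S[:i]):
  rot[0] = jjkkkkkklllljl$
  rot[1] = jkkkkkklllljl$j
  rot[2] = kkkkkklllljl$jj
  rot[3] = kkkkklllljl$jjk
  rot[4] = kkkklllljl$jjkk
  rot[5] = kkklllljl$jjkkk
  rot[6] = kklllljl$jjkkkk
  rot[7] = klllljl$jjkkkkk
  rot[8] = lllljl$jjkkkkkk
  rot[9] = llljl$jjkkkkkkl
  rot[10] = lljl$jjkkkkkkll
  rot[11] = ljl$jjkkkkkklll
  rot[12] = jl$jjkkkkkkllll
  rot[13] = l$jjkkkkkkllllj
  rot[14] = $jjkkkkkklllljl
Sorted (with $ < everything):
  sorted[0] = $jjkkkkkklllljl
  sorted[1] = jjkkkkkklllljl$
  sorted[2] = jkkkkkklllljl$j
  sorted[3] = jl$jjkkkkkkllll
  sorted[4] = kkkkkklllljl$jj
  sorted[5] = kkkkklllljl$jjk
  sorted[6] = kkkklllljl$jjkk
  sorted[7] = kkklllljl$jjkkk
  sorted[8] = kklllljl$jjkkkk
  sorted[9] = klllljl$jjkkkkk
  sorted[10] = l$jjkkkkkkllllj
  sorted[11] = ljl$jjkkkkkklll
  sorted[12] = lljl$jjkkkkkkll
  sorted[13] = llljl$jjkkkkkkl
  sorted[14] = lllljl$jjkkkkkk
sorted[8] = kklllljl$jjkkkk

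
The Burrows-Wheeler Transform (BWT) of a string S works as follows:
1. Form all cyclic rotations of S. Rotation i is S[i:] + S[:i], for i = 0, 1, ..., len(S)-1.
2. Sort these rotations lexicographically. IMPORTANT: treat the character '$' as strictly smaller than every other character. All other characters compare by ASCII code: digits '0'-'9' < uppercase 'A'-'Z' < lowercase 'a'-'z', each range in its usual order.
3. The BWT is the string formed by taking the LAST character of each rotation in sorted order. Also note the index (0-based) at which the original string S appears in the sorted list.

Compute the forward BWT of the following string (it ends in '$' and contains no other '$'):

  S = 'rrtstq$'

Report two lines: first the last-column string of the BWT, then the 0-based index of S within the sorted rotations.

Answer: qt$rtsr
2

Derivation:
All 7 rotations (rotation i = S[i:]+S[:i]):
  rot[0] = rrtstq$
  rot[1] = rtstq$r
  rot[2] = tstq$rr
  rot[3] = stq$rrt
  rot[4] = tq$rrts
  rot[5] = q$rrtst
  rot[6] = $rrtstq
Sorted (with $ < everything):
  sorted[0] = $rrtstq  (last char: 'q')
  sorted[1] = q$rrtst  (last char: 't')
  sorted[2] = rrtstq$  (last char: '$')
  sorted[3] = rtstq$r  (last char: 'r')
  sorted[4] = stq$rrt  (last char: 't')
  sorted[5] = tq$rrts  (last char: 's')
  sorted[6] = tstq$rr  (last char: 'r')
Last column: qt$rtsr
Original string S is at sorted index 2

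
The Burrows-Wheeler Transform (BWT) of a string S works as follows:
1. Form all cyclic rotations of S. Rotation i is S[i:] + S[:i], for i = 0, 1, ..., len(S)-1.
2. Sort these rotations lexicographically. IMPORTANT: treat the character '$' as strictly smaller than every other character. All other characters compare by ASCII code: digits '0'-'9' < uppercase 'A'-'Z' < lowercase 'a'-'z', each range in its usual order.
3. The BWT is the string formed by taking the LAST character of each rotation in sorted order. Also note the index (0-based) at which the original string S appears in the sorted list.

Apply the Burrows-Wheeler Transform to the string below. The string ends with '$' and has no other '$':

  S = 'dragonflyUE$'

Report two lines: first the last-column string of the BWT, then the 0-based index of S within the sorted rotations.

All 12 rotations (rotation i = S[i:]+S[:i]):
  rot[0] = dragonflyUE$
  rot[1] = ragonflyUE$d
  rot[2] = agonflyUE$dr
  rot[3] = gonflyUE$dra
  rot[4] = onflyUE$drag
  rot[5] = nflyUE$drago
  rot[6] = flyUE$dragon
  rot[7] = lyUE$dragonf
  rot[8] = yUE$dragonfl
  rot[9] = UE$dragonfly
  rot[10] = E$dragonflyU
  rot[11] = $dragonflyUE
Sorted (with $ < everything):
  sorted[0] = $dragonflyUE  (last char: 'E')
  sorted[1] = E$dragonflyU  (last char: 'U')
  sorted[2] = UE$dragonfly  (last char: 'y')
  sorted[3] = agonflyUE$dr  (last char: 'r')
  sorted[4] = dragonflyUE$  (last char: '$')
  sorted[5] = flyUE$dragon  (last char: 'n')
  sorted[6] = gonflyUE$dra  (last char: 'a')
  sorted[7] = lyUE$dragonf  (last char: 'f')
  sorted[8] = nflyUE$drago  (last char: 'o')
  sorted[9] = onflyUE$drag  (last char: 'g')
  sorted[10] = ragonflyUE$d  (last char: 'd')
  sorted[11] = yUE$dragonfl  (last char: 'l')
Last column: EUyr$nafogdl
Original string S is at sorted index 4

Answer: EUyr$nafogdl
4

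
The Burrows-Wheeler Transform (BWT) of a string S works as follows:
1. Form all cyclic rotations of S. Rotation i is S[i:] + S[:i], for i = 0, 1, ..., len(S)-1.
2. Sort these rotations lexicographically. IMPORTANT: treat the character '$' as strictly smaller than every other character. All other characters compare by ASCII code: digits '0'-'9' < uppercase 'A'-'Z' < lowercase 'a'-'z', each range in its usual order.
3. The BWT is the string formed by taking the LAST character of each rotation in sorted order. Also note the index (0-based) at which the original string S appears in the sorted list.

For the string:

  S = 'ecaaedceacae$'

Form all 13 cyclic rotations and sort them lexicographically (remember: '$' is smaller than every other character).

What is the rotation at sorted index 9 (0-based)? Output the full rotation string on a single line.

Answer: e$ecaaedceaca

Derivation:
All 13 rotations (rotation i = S[i:]+S[:i]):
  rot[0] = ecaaedceacae$
  rot[1] = caaedceacae$e
  rot[2] = aaedceacae$ec
  rot[3] = aedceacae$eca
  rot[4] = edceacae$ecaa
  rot[5] = dceacae$ecaae
  rot[6] = ceacae$ecaaed
  rot[7] = eacae$ecaaedc
  rot[8] = acae$ecaaedce
  rot[9] = cae$ecaaedcea
  rot[10] = ae$ecaaedceac
  rot[11] = e$ecaaedceaca
  rot[12] = $ecaaedceacae
Sorted (with $ < everything):
  sorted[0] = $ecaaedceacae
  sorted[1] = aaedceacae$ec
  sorted[2] = acae$ecaaedce
  sorted[3] = ae$ecaaedceac
  sorted[4] = aedceacae$eca
  sorted[5] = caaedceacae$e
  sorted[6] = cae$ecaaedcea
  sorted[7] = ceacae$ecaaed
  sorted[8] = dceacae$ecaae
  sorted[9] = e$ecaaedceaca
  sorted[10] = eacae$ecaaedc
  sorted[11] = ecaaedceacae$
  sorted[12] = edceacae$ecaa
sorted[9] = e$ecaaedceaca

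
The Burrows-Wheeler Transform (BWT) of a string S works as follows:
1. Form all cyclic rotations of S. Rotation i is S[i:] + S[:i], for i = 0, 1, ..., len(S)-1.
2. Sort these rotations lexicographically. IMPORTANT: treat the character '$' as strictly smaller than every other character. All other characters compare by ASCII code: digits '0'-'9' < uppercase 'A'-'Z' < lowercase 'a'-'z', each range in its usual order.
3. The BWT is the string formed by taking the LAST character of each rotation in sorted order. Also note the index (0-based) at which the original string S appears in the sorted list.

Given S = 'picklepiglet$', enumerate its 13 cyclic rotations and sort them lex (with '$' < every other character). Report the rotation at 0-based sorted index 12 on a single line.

All 13 rotations (rotation i = S[i:]+S[:i]):
  rot[0] = picklepiglet$
  rot[1] = icklepiglet$p
  rot[2] = cklepiglet$pi
  rot[3] = klepiglet$pic
  rot[4] = lepiglet$pick
  rot[5] = epiglet$pickl
  rot[6] = piglet$pickle
  rot[7] = iglet$picklep
  rot[8] = glet$picklepi
  rot[9] = let$picklepig
  rot[10] = et$picklepigl
  rot[11] = t$picklepigle
  rot[12] = $picklepiglet
Sorted (with $ < everything):
  sorted[0] = $picklepiglet
  sorted[1] = cklepiglet$pi
  sorted[2] = epiglet$pickl
  sorted[3] = et$picklepigl
  sorted[4] = glet$picklepi
  sorted[5] = icklepiglet$p
  sorted[6] = iglet$picklep
  sorted[7] = klepiglet$pic
  sorted[8] = lepiglet$pick
  sorted[9] = let$picklepig
  sorted[10] = picklepiglet$
  sorted[11] = piglet$pickle
  sorted[12] = t$picklepigle
sorted[12] = t$picklepigle

Answer: t$picklepigle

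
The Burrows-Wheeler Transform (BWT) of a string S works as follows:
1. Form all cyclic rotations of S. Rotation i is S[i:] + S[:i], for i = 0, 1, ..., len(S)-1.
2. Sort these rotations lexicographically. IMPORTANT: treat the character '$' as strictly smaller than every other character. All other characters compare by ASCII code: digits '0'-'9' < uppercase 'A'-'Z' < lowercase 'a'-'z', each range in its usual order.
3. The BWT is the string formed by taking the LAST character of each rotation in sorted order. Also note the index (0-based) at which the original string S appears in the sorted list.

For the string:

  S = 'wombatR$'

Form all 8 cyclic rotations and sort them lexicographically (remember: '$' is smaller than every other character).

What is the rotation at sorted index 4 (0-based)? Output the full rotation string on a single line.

Answer: mbatR$wo

Derivation:
All 8 rotations (rotation i = S[i:]+S[:i]):
  rot[0] = wombatR$
  rot[1] = ombatR$w
  rot[2] = mbatR$wo
  rot[3] = batR$wom
  rot[4] = atR$womb
  rot[5] = tR$womba
  rot[6] = R$wombat
  rot[7] = $wombatR
Sorted (with $ < everything):
  sorted[0] = $wombatR
  sorted[1] = R$wombat
  sorted[2] = atR$womb
  sorted[3] = batR$wom
  sorted[4] = mbatR$wo
  sorted[5] = ombatR$w
  sorted[6] = tR$womba
  sorted[7] = wombatR$
sorted[4] = mbatR$wo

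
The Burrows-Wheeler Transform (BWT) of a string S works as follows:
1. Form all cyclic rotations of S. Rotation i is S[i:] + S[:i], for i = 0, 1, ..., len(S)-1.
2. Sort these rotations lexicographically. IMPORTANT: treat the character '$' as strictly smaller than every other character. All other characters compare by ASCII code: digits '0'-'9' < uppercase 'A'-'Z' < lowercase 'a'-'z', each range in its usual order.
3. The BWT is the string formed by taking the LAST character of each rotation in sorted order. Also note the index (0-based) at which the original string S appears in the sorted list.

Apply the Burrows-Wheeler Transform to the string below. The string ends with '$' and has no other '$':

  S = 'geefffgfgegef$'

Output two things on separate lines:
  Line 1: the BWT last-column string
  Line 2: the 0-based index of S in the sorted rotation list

All 14 rotations (rotation i = S[i:]+S[:i]):
  rot[0] = geefffgfgegef$
  rot[1] = eefffgfgegef$g
  rot[2] = efffgfgegef$ge
  rot[3] = fffgfgegef$gee
  rot[4] = ffgfgegef$geef
  rot[5] = fgfgegef$geeff
  rot[6] = gfgegef$geefff
  rot[7] = fgegef$geefffg
  rot[8] = gegef$geefffgf
  rot[9] = egef$geefffgfg
  rot[10] = gef$geefffgfge
  rot[11] = ef$geefffgfgeg
  rot[12] = f$geefffgfgege
  rot[13] = $geefffgfgegef
Sorted (with $ < everything):
  sorted[0] = $geefffgfgegef  (last char: 'f')
  sorted[1] = eefffgfgegef$g  (last char: 'g')
  sorted[2] = ef$geefffgfgeg  (last char: 'g')
  sorted[3] = efffgfgegef$ge  (last char: 'e')
  sorted[4] = egef$geefffgfg  (last char: 'g')
  sorted[5] = f$geefffgfgege  (last char: 'e')
  sorted[6] = fffgfgegef$gee  (last char: 'e')
  sorted[7] = ffgfgegef$geef  (last char: 'f')
  sorted[8] = fgegef$geefffg  (last char: 'g')
  sorted[9] = fgfgegef$geeff  (last char: 'f')
  sorted[10] = geefffgfgegef$  (last char: '$')
  sorted[11] = gef$geefffgfge  (last char: 'e')
  sorted[12] = gegef$geefffgf  (last char: 'f')
  sorted[13] = gfgegef$geefff  (last char: 'f')
Last column: fggegeefgf$eff
Original string S is at sorted index 10

Answer: fggegeefgf$eff
10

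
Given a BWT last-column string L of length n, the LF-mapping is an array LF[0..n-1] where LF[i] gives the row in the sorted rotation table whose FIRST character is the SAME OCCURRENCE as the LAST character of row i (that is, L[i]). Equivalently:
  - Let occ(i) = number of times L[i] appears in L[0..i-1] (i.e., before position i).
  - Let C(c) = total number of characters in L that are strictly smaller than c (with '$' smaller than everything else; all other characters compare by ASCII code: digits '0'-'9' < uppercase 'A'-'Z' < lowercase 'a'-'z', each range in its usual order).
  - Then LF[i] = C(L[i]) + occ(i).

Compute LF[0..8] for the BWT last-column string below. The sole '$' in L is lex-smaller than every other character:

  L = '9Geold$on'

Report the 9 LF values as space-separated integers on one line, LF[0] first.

Char counts: '$':1, '9':1, 'G':1, 'd':1, 'e':1, 'l':1, 'n':1, 'o':2
C (first-col start): C('$')=0, C('9')=1, C('G')=2, C('d')=3, C('e')=4, C('l')=5, C('n')=6, C('o')=7
L[0]='9': occ=0, LF[0]=C('9')+0=1+0=1
L[1]='G': occ=0, LF[1]=C('G')+0=2+0=2
L[2]='e': occ=0, LF[2]=C('e')+0=4+0=4
L[3]='o': occ=0, LF[3]=C('o')+0=7+0=7
L[4]='l': occ=0, LF[4]=C('l')+0=5+0=5
L[5]='d': occ=0, LF[5]=C('d')+0=3+0=3
L[6]='$': occ=0, LF[6]=C('$')+0=0+0=0
L[7]='o': occ=1, LF[7]=C('o')+1=7+1=8
L[8]='n': occ=0, LF[8]=C('n')+0=6+0=6

Answer: 1 2 4 7 5 3 0 8 6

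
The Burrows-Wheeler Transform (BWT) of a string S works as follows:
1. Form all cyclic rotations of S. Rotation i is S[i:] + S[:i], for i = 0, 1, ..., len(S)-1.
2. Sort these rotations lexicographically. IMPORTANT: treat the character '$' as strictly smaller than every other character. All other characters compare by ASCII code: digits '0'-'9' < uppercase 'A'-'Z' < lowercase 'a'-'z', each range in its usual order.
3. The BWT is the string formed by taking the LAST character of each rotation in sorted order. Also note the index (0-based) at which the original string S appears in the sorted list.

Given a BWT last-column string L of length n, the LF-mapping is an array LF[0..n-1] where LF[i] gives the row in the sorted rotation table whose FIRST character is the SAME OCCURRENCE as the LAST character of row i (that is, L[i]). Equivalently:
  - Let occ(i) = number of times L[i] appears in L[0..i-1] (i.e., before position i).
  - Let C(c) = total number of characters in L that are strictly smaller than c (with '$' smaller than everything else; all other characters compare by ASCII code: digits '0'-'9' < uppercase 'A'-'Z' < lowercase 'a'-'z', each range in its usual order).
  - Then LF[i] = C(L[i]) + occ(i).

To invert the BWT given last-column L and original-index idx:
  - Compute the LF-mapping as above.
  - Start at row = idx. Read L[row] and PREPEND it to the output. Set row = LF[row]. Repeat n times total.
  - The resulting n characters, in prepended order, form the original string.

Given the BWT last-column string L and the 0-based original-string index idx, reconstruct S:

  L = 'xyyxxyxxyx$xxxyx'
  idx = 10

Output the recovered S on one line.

Answer: xyyxyxxxxxyxxyx$

Derivation:
LF mapping: 1 11 12 2 3 13 4 5 14 6 0 7 8 9 15 10
Walk LF starting at row 10, prepending L[row]:
  step 1: row=10, L[10]='$', prepend. Next row=LF[10]=0
  step 2: row=0, L[0]='x', prepend. Next row=LF[0]=1
  step 3: row=1, L[1]='y', prepend. Next row=LF[1]=11
  step 4: row=11, L[11]='x', prepend. Next row=LF[11]=7
  step 5: row=7, L[7]='x', prepend. Next row=LF[7]=5
  step 6: row=5, L[5]='y', prepend. Next row=LF[5]=13
  step 7: row=13, L[13]='x', prepend. Next row=LF[13]=9
  step 8: row=9, L[9]='x', prepend. Next row=LF[9]=6
  step 9: row=6, L[6]='x', prepend. Next row=LF[6]=4
  step 10: row=4, L[4]='x', prepend. Next row=LF[4]=3
  step 11: row=3, L[3]='x', prepend. Next row=LF[3]=2
  step 12: row=2, L[2]='y', prepend. Next row=LF[2]=12
  step 13: row=12, L[12]='x', prepend. Next row=LF[12]=8
  step 14: row=8, L[8]='y', prepend. Next row=LF[8]=14
  step 15: row=14, L[14]='y', prepend. Next row=LF[14]=15
  step 16: row=15, L[15]='x', prepend. Next row=LF[15]=10
Reversed output: xyyxyxxxxxyxxyx$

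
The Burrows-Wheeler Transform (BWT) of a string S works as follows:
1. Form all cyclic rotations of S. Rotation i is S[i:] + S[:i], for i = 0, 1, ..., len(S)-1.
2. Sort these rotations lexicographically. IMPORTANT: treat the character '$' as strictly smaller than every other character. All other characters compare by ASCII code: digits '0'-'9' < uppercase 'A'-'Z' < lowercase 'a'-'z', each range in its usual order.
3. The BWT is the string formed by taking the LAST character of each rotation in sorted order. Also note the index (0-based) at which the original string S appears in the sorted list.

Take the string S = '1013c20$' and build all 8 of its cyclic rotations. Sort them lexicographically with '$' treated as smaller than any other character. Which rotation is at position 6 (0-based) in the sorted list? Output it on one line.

Answer: 3c20$101

Derivation:
All 8 rotations (rotation i = S[i:]+S[:i]):
  rot[0] = 1013c20$
  rot[1] = 013c20$1
  rot[2] = 13c20$10
  rot[3] = 3c20$101
  rot[4] = c20$1013
  rot[5] = 20$1013c
  rot[6] = 0$1013c2
  rot[7] = $1013c20
Sorted (with $ < everything):
  sorted[0] = $1013c20
  sorted[1] = 0$1013c2
  sorted[2] = 013c20$1
  sorted[3] = 1013c20$
  sorted[4] = 13c20$10
  sorted[5] = 20$1013c
  sorted[6] = 3c20$101
  sorted[7] = c20$1013
sorted[6] = 3c20$101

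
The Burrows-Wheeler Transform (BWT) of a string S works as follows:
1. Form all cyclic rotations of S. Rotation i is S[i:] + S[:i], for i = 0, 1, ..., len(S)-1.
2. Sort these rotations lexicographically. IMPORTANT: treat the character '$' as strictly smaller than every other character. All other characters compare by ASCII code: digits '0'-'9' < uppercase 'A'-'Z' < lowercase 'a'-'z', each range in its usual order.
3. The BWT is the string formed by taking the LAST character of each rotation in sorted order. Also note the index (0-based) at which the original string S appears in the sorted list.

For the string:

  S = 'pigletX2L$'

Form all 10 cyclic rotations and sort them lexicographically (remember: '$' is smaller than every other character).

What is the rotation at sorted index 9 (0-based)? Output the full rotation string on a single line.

Answer: tX2L$pigle

Derivation:
All 10 rotations (rotation i = S[i:]+S[:i]):
  rot[0] = pigletX2L$
  rot[1] = igletX2L$p
  rot[2] = gletX2L$pi
  rot[3] = letX2L$pig
  rot[4] = etX2L$pigl
  rot[5] = tX2L$pigle
  rot[6] = X2L$piglet
  rot[7] = 2L$pigletX
  rot[8] = L$pigletX2
  rot[9] = $pigletX2L
Sorted (with $ < everything):
  sorted[0] = $pigletX2L
  sorted[1] = 2L$pigletX
  sorted[2] = L$pigletX2
  sorted[3] = X2L$piglet
  sorted[4] = etX2L$pigl
  sorted[5] = gletX2L$pi
  sorted[6] = igletX2L$p
  sorted[7] = letX2L$pig
  sorted[8] = pigletX2L$
  sorted[9] = tX2L$pigle
sorted[9] = tX2L$pigle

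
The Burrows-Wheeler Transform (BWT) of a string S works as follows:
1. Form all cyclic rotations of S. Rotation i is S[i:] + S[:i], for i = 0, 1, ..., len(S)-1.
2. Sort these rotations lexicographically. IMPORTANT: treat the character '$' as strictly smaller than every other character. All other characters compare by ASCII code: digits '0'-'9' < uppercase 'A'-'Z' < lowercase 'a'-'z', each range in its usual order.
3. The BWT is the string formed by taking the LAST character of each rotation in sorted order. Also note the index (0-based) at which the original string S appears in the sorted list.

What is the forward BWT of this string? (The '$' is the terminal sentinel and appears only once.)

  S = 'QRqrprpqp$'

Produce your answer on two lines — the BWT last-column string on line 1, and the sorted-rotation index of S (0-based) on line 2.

All 10 rotations (rotation i = S[i:]+S[:i]):
  rot[0] = QRqrprpqp$
  rot[1] = Rqrprpqp$Q
  rot[2] = qrprpqp$QR
  rot[3] = rprpqp$QRq
  rot[4] = prpqp$QRqr
  rot[5] = rpqp$QRqrp
  rot[6] = pqp$QRqrpr
  rot[7] = qp$QRqrprp
  rot[8] = p$QRqrprpq
  rot[9] = $QRqrprpqp
Sorted (with $ < everything):
  sorted[0] = $QRqrprpqp  (last char: 'p')
  sorted[1] = QRqrprpqp$  (last char: '$')
  sorted[2] = Rqrprpqp$Q  (last char: 'Q')
  sorted[3] = p$QRqrprpq  (last char: 'q')
  sorted[4] = pqp$QRqrpr  (last char: 'r')
  sorted[5] = prpqp$QRqr  (last char: 'r')
  sorted[6] = qp$QRqrprp  (last char: 'p')
  sorted[7] = qrprpqp$QR  (last char: 'R')
  sorted[8] = rpqp$QRqrp  (last char: 'p')
  sorted[9] = rprpqp$QRq  (last char: 'q')
Last column: p$QqrrpRpq
Original string S is at sorted index 1

Answer: p$QqrrpRpq
1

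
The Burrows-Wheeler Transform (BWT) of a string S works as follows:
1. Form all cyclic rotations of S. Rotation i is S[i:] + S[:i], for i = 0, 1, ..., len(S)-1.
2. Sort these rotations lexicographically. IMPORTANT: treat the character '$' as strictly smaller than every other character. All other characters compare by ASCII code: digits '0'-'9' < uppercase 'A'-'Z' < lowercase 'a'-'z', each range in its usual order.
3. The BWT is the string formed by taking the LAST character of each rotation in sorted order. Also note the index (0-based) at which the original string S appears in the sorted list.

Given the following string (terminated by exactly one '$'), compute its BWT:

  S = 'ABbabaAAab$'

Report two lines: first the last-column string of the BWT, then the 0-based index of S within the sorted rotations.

Answer: ba$AAbAbaaB
2

Derivation:
All 11 rotations (rotation i = S[i:]+S[:i]):
  rot[0] = ABbabaAAab$
  rot[1] = BbabaAAab$A
  rot[2] = babaAAab$AB
  rot[3] = abaAAab$ABb
  rot[4] = baAAab$ABba
  rot[5] = aAAab$ABbab
  rot[6] = AAab$ABbaba
  rot[7] = Aab$ABbabaA
  rot[8] = ab$ABbabaAA
  rot[9] = b$ABbabaAAa
  rot[10] = $ABbabaAAab
Sorted (with $ < everything):
  sorted[0] = $ABbabaAAab  (last char: 'b')
  sorted[1] = AAab$ABbaba  (last char: 'a')
  sorted[2] = ABbabaAAab$  (last char: '$')
  sorted[3] = Aab$ABbabaA  (last char: 'A')
  sorted[4] = BbabaAAab$A  (last char: 'A')
  sorted[5] = aAAab$ABbab  (last char: 'b')
  sorted[6] = ab$ABbabaAA  (last char: 'A')
  sorted[7] = abaAAab$ABb  (last char: 'b')
  sorted[8] = b$ABbabaAAa  (last char: 'a')
  sorted[9] = baAAab$ABba  (last char: 'a')
  sorted[10] = babaAAab$AB  (last char: 'B')
Last column: ba$AAbAbaaB
Original string S is at sorted index 2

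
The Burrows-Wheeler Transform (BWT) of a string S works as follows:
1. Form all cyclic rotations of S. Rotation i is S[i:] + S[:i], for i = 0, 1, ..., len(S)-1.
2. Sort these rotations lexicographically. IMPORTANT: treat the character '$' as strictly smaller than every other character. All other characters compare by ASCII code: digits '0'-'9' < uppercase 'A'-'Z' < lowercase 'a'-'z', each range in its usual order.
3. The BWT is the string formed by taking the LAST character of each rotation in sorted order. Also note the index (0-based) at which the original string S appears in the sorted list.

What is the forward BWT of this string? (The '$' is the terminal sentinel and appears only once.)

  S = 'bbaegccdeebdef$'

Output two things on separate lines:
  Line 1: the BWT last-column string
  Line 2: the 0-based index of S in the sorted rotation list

Answer: fbb$egccbeddaee
3

Derivation:
All 15 rotations (rotation i = S[i:]+S[:i]):
  rot[0] = bbaegccdeebdef$
  rot[1] = baegccdeebdef$b
  rot[2] = aegccdeebdef$bb
  rot[3] = egccdeebdef$bba
  rot[4] = gccdeebdef$bbae
  rot[5] = ccdeebdef$bbaeg
  rot[6] = cdeebdef$bbaegc
  rot[7] = deebdef$bbaegcc
  rot[8] = eebdef$bbaegccd
  rot[9] = ebdef$bbaegccde
  rot[10] = bdef$bbaegccdee
  rot[11] = def$bbaegccdeeb
  rot[12] = ef$bbaegccdeebd
  rot[13] = f$bbaegccdeebde
  rot[14] = $bbaegccdeebdef
Sorted (with $ < everything):
  sorted[0] = $bbaegccdeebdef  (last char: 'f')
  sorted[1] = aegccdeebdef$bb  (last char: 'b')
  sorted[2] = baegccdeebdef$b  (last char: 'b')
  sorted[3] = bbaegccdeebdef$  (last char: '$')
  sorted[4] = bdef$bbaegccdee  (last char: 'e')
  sorted[5] = ccdeebdef$bbaeg  (last char: 'g')
  sorted[6] = cdeebdef$bbaegc  (last char: 'c')
  sorted[7] = deebdef$bbaegcc  (last char: 'c')
  sorted[8] = def$bbaegccdeeb  (last char: 'b')
  sorted[9] = ebdef$bbaegccde  (last char: 'e')
  sorted[10] = eebdef$bbaegccd  (last char: 'd')
  sorted[11] = ef$bbaegccdeebd  (last char: 'd')
  sorted[12] = egccdeebdef$bba  (last char: 'a')
  sorted[13] = f$bbaegccdeebde  (last char: 'e')
  sorted[14] = gccdeebdef$bbae  (last char: 'e')
Last column: fbb$egccbeddaee
Original string S is at sorted index 3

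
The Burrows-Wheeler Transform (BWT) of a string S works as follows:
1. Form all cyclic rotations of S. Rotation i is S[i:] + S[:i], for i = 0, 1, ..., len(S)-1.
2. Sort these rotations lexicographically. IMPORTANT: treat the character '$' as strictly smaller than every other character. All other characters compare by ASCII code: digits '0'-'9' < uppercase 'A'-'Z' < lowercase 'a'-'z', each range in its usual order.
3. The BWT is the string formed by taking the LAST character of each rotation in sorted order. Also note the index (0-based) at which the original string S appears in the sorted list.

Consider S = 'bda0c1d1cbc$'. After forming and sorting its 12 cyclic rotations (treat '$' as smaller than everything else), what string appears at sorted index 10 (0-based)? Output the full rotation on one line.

All 12 rotations (rotation i = S[i:]+S[:i]):
  rot[0] = bda0c1d1cbc$
  rot[1] = da0c1d1cbc$b
  rot[2] = a0c1d1cbc$bd
  rot[3] = 0c1d1cbc$bda
  rot[4] = c1d1cbc$bda0
  rot[5] = 1d1cbc$bda0c
  rot[6] = d1cbc$bda0c1
  rot[7] = 1cbc$bda0c1d
  rot[8] = cbc$bda0c1d1
  rot[9] = bc$bda0c1d1c
  rot[10] = c$bda0c1d1cb
  rot[11] = $bda0c1d1cbc
Sorted (with $ < everything):
  sorted[0] = $bda0c1d1cbc
  sorted[1] = 0c1d1cbc$bda
  sorted[2] = 1cbc$bda0c1d
  sorted[3] = 1d1cbc$bda0c
  sorted[4] = a0c1d1cbc$bd
  sorted[5] = bc$bda0c1d1c
  sorted[6] = bda0c1d1cbc$
  sorted[7] = c$bda0c1d1cb
  sorted[8] = c1d1cbc$bda0
  sorted[9] = cbc$bda0c1d1
  sorted[10] = d1cbc$bda0c1
  sorted[11] = da0c1d1cbc$b
sorted[10] = d1cbc$bda0c1

Answer: d1cbc$bda0c1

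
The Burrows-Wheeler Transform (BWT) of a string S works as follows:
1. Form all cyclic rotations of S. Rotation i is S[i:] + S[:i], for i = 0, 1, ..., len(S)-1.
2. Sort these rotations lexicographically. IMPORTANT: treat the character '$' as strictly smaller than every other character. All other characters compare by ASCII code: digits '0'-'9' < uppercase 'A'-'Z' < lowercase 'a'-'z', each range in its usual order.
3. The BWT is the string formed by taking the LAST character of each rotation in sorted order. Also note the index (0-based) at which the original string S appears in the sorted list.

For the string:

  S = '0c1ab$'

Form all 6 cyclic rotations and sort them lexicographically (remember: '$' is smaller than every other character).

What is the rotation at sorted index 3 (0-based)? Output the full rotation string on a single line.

All 6 rotations (rotation i = S[i:]+S[:i]):
  rot[0] = 0c1ab$
  rot[1] = c1ab$0
  rot[2] = 1ab$0c
  rot[3] = ab$0c1
  rot[4] = b$0c1a
  rot[5] = $0c1ab
Sorted (with $ < everything):
  sorted[0] = $0c1ab
  sorted[1] = 0c1ab$
  sorted[2] = 1ab$0c
  sorted[3] = ab$0c1
  sorted[4] = b$0c1a
  sorted[5] = c1ab$0
sorted[3] = ab$0c1

Answer: ab$0c1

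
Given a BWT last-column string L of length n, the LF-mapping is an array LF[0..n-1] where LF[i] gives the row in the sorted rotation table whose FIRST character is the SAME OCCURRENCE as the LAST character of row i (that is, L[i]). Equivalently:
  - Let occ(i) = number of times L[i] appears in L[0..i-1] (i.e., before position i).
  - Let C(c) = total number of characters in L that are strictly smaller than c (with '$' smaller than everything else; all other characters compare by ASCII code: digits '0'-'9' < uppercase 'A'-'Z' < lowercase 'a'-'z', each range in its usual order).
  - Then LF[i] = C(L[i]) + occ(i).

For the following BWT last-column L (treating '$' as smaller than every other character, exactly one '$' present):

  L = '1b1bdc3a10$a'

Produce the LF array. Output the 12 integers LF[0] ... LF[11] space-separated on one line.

Char counts: '$':1, '0':1, '1':3, '3':1, 'a':2, 'b':2, 'c':1, 'd':1
C (first-col start): C('$')=0, C('0')=1, C('1')=2, C('3')=5, C('a')=6, C('b')=8, C('c')=10, C('d')=11
L[0]='1': occ=0, LF[0]=C('1')+0=2+0=2
L[1]='b': occ=0, LF[1]=C('b')+0=8+0=8
L[2]='1': occ=1, LF[2]=C('1')+1=2+1=3
L[3]='b': occ=1, LF[3]=C('b')+1=8+1=9
L[4]='d': occ=0, LF[4]=C('d')+0=11+0=11
L[5]='c': occ=0, LF[5]=C('c')+0=10+0=10
L[6]='3': occ=0, LF[6]=C('3')+0=5+0=5
L[7]='a': occ=0, LF[7]=C('a')+0=6+0=6
L[8]='1': occ=2, LF[8]=C('1')+2=2+2=4
L[9]='0': occ=0, LF[9]=C('0')+0=1+0=1
L[10]='$': occ=0, LF[10]=C('$')+0=0+0=0
L[11]='a': occ=1, LF[11]=C('a')+1=6+1=7

Answer: 2 8 3 9 11 10 5 6 4 1 0 7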